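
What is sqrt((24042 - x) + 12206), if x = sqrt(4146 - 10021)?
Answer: sqrt(36248 - 5*I*sqrt(235)) ≈ 190.39 - 0.201*I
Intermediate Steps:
x = 5*I*sqrt(235) (x = sqrt(-5875) = 5*I*sqrt(235) ≈ 76.649*I)
sqrt((24042 - x) + 12206) = sqrt((24042 - 5*I*sqrt(235)) + 12206) = sqrt(36248 - 5*I*sqrt(235))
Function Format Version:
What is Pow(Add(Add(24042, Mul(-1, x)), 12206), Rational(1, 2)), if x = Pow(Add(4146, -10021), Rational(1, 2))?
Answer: Pow(Add(36248, Mul(-5, I, Pow(235, Rational(1, 2)))), Rational(1, 2)) ≈ Add(190.39, Mul(-0.201, I))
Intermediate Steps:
x = Mul(5, I, Pow(235, Rational(1, 2))) (x = Pow(-5875, Rational(1, 2)) = Mul(5, I, Pow(235, Rational(1, 2))) ≈ Mul(76.649, I))
Pow(Add(Add(24042, Mul(-1, x)), 12206), Rational(1, 2)) = Pow(Add(Add(24042, Mul(-1, Mul(5, I, Pow(235, Rational(1, 2))))), 12206), Rational(1, 2)) = Pow(Add(Add(24042, Mul(-5, I, Pow(235, Rational(1, 2)))), 12206), Rational(1, 2)) = Pow(Add(36248, Mul(-5, I, Pow(235, Rational(1, 2)))), Rational(1, 2))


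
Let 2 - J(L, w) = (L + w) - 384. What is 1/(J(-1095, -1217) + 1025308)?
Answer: 1/1028006 ≈ 9.7276e-7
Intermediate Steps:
J(L, w) = 386 - L - w (J(L, w) = 2 - ((L + w) - 384) = 2 - (-384 + L + w) = 2 + (384 - L - w) = 386 - L - w)
1/(J(-1095, -1217) + 1025308) = 1/((386 - 1*(-1095) - 1*(-1217)) + 1025308) = 1/((386 + 1095 + 1217) + 1025308) = 1/(2698 + 1025308) = 1/1028006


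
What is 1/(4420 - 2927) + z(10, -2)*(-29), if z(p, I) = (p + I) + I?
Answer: -259781/1493 ≈ -174.00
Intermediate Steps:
z(p, I) = p + 2*I (z(p, I) = (I + p) + I = p + 2*I)
1/(4420 - 2927) + z(10, -2)*(-29) = 1/(4420 - 2927) + (10 + 2*(-2))*(-29) = 1/1493 + (10 - 4)*(-29) = 1/1493 + 6*(-29) = 1/1493 - 174 = -259781/1493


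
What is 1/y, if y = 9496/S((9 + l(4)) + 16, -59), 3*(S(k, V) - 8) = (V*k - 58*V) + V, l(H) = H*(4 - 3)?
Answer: 419/7122 ≈ 0.058832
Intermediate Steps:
l(H) = H (l(H) = H*1 = H)
S(k, V) = 8 - 19*V + V*k/3 (S(k, V) = 8 + ((V*k - 58*V) + V)/3 = 8 + ((-58*V + V*k) + V)/3 = 8 + (-57*V + V*k)/3 = 8 + (-19*V + V*k/3) = 8 - 19*V + V*k/3)
y = 7122/419 (y = 9496/(8 - 19*(-59) + (⅓)*(-59)*((9 + 4) + 16)) = 9496/(8 + 1121 + (⅓)*(-59)*(13 + 16)) = 9496/(8 + 1121 + (⅓)*(-59)*29) = 9496/(8 + 1121 - 1711/3) = 9496/(1676/3) = 9496*(3/1676) = 7122/419 ≈ 16.998)
1/y = 1/(7122/419) = 419/7122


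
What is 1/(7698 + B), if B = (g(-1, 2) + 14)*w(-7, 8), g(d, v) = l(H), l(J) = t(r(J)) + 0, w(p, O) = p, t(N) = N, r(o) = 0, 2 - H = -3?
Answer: 1/7600 ≈ 0.00013158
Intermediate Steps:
H = 5 (H = 2 - 1*(-3) = 2 + 3 = 5)
l(J) = 0 (l(J) = 0 + 0 = 0)
g(d, v) = 0
B = -98 (B = (0 + 14)*(-7) = 14*(-7) = -98)
1/(7698 + B) = 1/(7698 - 98) = 1/7600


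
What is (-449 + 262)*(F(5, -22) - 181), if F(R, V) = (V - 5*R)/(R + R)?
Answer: 347259/10 ≈ 34726.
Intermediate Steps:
F(R, V) = (V - 5*R)/(2*R) (F(R, V) = (V - 5*R)/((2*R)) = (V - 5*R)*(1/(2*R)) = (V - 5*R)/(2*R))
(-449 + 262)*(F(5, -22) - 181) = (-449 + 262)*((1/2)*(-22 - 5*5)/5 - 181) = -187*((1/2)*(1/5)*(-22 - 25) - 181) = -187*((1/2)*(1/5)*(-47) - 181) = -187*(-47/10 - 181) = -187*(-1857/10) = 347259/10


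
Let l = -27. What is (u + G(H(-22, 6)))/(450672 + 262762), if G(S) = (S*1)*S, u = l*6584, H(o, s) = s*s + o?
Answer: -88786/356717 ≈ -0.24890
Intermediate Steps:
H(o, s) = o + s² (H(o, s) = s² + o = o + s²)
u = -177768 (u = -27*6584 = -177768)
G(S) = S² (G(S) = S*S = S²)
(u + G(H(-22, 6)))/(450672 + 262762) = (-177768 + (-22 + 6²)²)/(450672 + 262762) = (-177768 + (-22 + 36)²)/713434 = (-177768 + 14²)*(1/713434) = (-177768 + 196)*(1/713434) = -177572*1/713434 = -88786/356717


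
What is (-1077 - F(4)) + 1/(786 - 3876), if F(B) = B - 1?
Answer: -3337201/3090 ≈ -1080.0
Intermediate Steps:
F(B) = -1 + B
(-1077 - F(4)) + 1/(786 - 3876) = (-1077 - (-1 + 4)) + 1/(786 - 3876) = (-1077 - 1*3) + 1/(-3090) = (-1077 - 3) - 1/3090 = -1080 - 1/3090 = -3337201/3090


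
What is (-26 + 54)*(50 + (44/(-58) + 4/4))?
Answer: 40796/29 ≈ 1406.8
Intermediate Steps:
(-26 + 54)*(50 + (44/(-58) + 4/4)) = 28*(50 + (44*(-1/58) + 4*(¼))) = 28*(50 + (-22/29 + 1)) = 28*(50 + 7/29) = 28*(1457/29) = 40796/29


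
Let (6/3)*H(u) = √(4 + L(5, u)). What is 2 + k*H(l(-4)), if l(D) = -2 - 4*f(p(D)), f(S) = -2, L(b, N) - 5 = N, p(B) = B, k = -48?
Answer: 2 - 24*√15 ≈ -90.952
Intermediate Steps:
L(b, N) = 5 + N
l(D) = 6 (l(D) = -2 - 4*(-2) = -2 + 8 = 6)
H(u) = √(9 + u)/2 (H(u) = √(4 + (5 + u))/2 = √(9 + u)/2)
2 + k*H(l(-4)) = 2 - 24*√(9 + 6) = 2 - 24*√15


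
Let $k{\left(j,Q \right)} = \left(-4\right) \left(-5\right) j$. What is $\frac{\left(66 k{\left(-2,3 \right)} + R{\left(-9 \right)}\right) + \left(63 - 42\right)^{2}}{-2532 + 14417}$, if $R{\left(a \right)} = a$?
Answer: $- \frac{2208}{11885} \approx -0.18578$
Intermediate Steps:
$k{\left(j,Q \right)} = 20 j$
$\frac{\left(66 k{\left(-2,3 \right)} + R{\left(-9 \right)}\right) + \left(63 - 42\right)^{2}}{-2532 + 14417} = \frac{\left(66 \cdot 20 \left(-2\right) - 9\right) + \left(63 - 42\right)^{2}}{-2532 + 14417} = \frac{\left(66 \left(-40\right) - 9\right) + 21^{2}}{11885} = \left(\left(-2640 - 9\right) + 441\right) \frac{1}{11885} = \left(-2649 + 441\right) \frac{1}{11885} = \left(-2208\right) \frac{1}{11885} = - \frac{2208}{11885}$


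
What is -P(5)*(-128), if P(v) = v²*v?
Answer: 16000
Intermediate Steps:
P(v) = v³
-P(5)*(-128) = -1*5³*(-128) = -1*125*(-128) = -125*(-128) = 16000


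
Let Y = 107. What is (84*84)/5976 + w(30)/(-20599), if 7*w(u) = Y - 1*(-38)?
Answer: 14118879/11968019 ≈ 1.1797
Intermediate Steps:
w(u) = 145/7 (w(u) = (107 - 1*(-38))/7 = (107 + 38)/7 = (⅐)*145 = 145/7)
(84*84)/5976 + w(30)/(-20599) = (84*84)/5976 + (145/7)/(-20599) = 7056*(1/5976) + (145/7)*(-1/20599) = 98/83 - 145/144193 = 14118879/11968019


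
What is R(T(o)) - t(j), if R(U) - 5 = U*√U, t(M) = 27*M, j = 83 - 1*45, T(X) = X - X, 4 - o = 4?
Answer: -1021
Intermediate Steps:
o = 0 (o = 4 - 1*4 = 4 - 4 = 0)
T(X) = 0
j = 38 (j = 83 - 45 = 38)
R(U) = 5 + U^(3/2) (R(U) = 5 + U*√U = 5 + U^(3/2))
R(T(o)) - t(j) = (5 + 0^(3/2)) - 27*38 = (5 + 0) - 1*1026 = 5 - 1026 = -1021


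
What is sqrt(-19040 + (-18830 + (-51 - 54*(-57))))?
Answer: I*sqrt(34843) ≈ 186.66*I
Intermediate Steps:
sqrt(-19040 + (-18830 + (-51 - 54*(-57)))) = sqrt(-19040 + (-18830 + (-51 + 3078))) = sqrt(-19040 + (-18830 + 3027)) = sqrt(-19040 - 15803) = sqrt(-34843) = I*sqrt(34843)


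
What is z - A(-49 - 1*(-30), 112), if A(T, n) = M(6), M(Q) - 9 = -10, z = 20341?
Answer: 20342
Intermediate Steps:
M(Q) = -1 (M(Q) = 9 - 10 = -1)
A(T, n) = -1
z - A(-49 - 1*(-30), 112) = 20341 - 1*(-1) = 20341 + 1 = 20342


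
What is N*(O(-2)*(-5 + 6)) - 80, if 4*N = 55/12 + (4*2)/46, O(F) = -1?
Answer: -89633/1104 ≈ -81.189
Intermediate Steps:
N = 1313/1104 (N = (55/12 + (4*2)/46)/4 = (55*(1/12) + 8*(1/46))/4 = (55/12 + 4/23)/4 = (1/4)*(1313/276) = 1313/1104 ≈ 1.1893)
N*(O(-2)*(-5 + 6)) - 80 = 1313*(-(-5 + 6))/1104 - 80 = 1313*(-1*1)/1104 - 80 = (1313/1104)*(-1) - 80 = -1313/1104 - 80 = -89633/1104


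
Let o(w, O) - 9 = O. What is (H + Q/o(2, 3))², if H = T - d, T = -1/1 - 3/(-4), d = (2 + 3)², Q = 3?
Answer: 625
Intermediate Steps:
o(w, O) = 9 + O
d = 25 (d = 5² = 25)
T = -¼ (T = -1*1 - 3*(-¼) = -1 + ¾ = -¼ ≈ -0.25000)
H = -101/4 (H = -¼ - 1*25 = -¼ - 25 = -101/4 ≈ -25.250)
(H + Q/o(2, 3))² = (-101/4 + 3/(9 + 3))² = (-101/4 + 3/12)² = (-101/4 + 3*(1/12))² = (-101/4 + ¼)² = (-25)² = 625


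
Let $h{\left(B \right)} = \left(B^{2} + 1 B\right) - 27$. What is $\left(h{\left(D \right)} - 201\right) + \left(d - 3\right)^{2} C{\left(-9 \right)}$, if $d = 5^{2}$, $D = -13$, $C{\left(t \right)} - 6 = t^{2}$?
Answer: $42036$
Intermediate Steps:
$C{\left(t \right)} = 6 + t^{2}$
$h{\left(B \right)} = -27 + B + B^{2}$ ($h{\left(B \right)} = \left(B^{2} + B\right) - 27 = \left(B + B^{2}\right) - 27 = -27 + B + B^{2}$)
$d = 25$
$\left(h{\left(D \right)} - 201\right) + \left(d - 3\right)^{2} C{\left(-9 \right)} = \left(\left(-27 - 13 + \left(-13\right)^{2}\right) - 201\right) + \left(25 - 3\right)^{2} \left(6 + \left(-9\right)^{2}\right) = \left(\left(-27 - 13 + 169\right) - 201\right) + 22^{2} \left(6 + 81\right) = \left(129 - 201\right) + 484 \cdot 87 = -72 + 42108 = 42036$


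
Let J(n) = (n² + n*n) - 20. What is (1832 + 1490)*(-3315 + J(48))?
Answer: 4228906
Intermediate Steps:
J(n) = -20 + 2*n² (J(n) = (n² + n²) - 20 = 2*n² - 20 = -20 + 2*n²)
(1832 + 1490)*(-3315 + J(48)) = (1832 + 1490)*(-3315 + (-20 + 2*48²)) = 3322*(-3315 + (-20 + 2*2304)) = 3322*(-3315 + (-20 + 4608)) = 3322*(-3315 + 4588) = 3322*1273 = 4228906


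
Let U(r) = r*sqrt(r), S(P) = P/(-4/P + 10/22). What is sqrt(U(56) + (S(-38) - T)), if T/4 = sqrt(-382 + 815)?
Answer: sqrt(-103246 - 6084*sqrt(433) + 170352*sqrt(14))/39 ≈ 16.369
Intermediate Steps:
S(P) = P/(5/11 - 4/P) (S(P) = P/(-4/P + 10*(1/22)) = P/(-4/P + 5/11) = P/(5/11 - 4/P))
U(r) = r**(3/2)
T = 4*sqrt(433) (T = 4*sqrt(-382 + 815) = 4*sqrt(433) ≈ 83.235)
sqrt(U(56) + (S(-38) - T)) = sqrt(56**(3/2) + (11*(-38)**2/(-44 + 5*(-38)) - 4*sqrt(433))) = sqrt(112*sqrt(14) + (11*1444/(-44 - 190) - 4*sqrt(433))) = sqrt(112*sqrt(14) + (11*1444/(-234) - 4*sqrt(433))) = sqrt(112*sqrt(14) + (11*1444*(-1/234) - 4*sqrt(433))) = sqrt(112*sqrt(14) + (-7942/117 - 4*sqrt(433))) = sqrt(-7942/117 - 4*sqrt(433) + 112*sqrt(14))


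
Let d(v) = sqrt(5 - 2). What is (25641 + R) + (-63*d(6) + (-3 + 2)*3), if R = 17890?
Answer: 43528 - 63*sqrt(3) ≈ 43419.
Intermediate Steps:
d(v) = sqrt(3)
(25641 + R) + (-63*d(6) + (-3 + 2)*3) = (25641 + 17890) + (-63*sqrt(3) + (-3 + 2)*3) = 43531 + (-63*sqrt(3) - 1*3) = 43531 + (-63*sqrt(3) - 3) = 43531 + (-3 - 63*sqrt(3)) = 43528 - 63*sqrt(3)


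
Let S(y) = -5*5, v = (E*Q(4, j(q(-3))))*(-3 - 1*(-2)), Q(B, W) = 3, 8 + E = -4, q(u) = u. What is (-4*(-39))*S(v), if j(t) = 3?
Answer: -3900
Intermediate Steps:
E = -12 (E = -8 - 4 = -12)
v = 36 (v = (-12*3)*(-3 - 1*(-2)) = -36*(-3 + 2) = -36*(-1) = 36)
S(y) = -25
(-4*(-39))*S(v) = -4*(-39)*(-25) = 156*(-25) = -3900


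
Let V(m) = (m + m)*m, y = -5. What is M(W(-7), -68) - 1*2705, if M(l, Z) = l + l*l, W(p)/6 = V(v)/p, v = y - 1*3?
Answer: 451903/49 ≈ 9222.5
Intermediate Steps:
v = -8 (v = -5 - 1*3 = -5 - 3 = -8)
V(m) = 2*m² (V(m) = (2*m)*m = 2*m²)
W(p) = 768/p (W(p) = 6*((2*(-8)²)/p) = 6*((2*64)/p) = 6*(128/p) = 768/p)
M(l, Z) = l + l²
M(W(-7), -68) - 1*2705 = (768/(-7))*(1 + 768/(-7)) - 1*2705 = (768*(-⅐))*(1 + 768*(-⅐)) - 2705 = -768*(1 - 768/7)/7 - 2705 = -768/7*(-761/7) - 2705 = 584448/49 - 2705 = 451903/49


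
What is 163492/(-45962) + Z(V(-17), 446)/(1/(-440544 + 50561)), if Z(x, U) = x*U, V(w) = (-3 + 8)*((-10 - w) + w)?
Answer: 28551006403022/3283 ≈ 8.6966e+9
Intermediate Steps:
V(w) = -50 (V(w) = 5*(-10) = -50)
Z(x, U) = U*x
163492/(-45962) + Z(V(-17), 446)/(1/(-440544 + 50561)) = 163492/(-45962) + (446*(-50))/(1/(-440544 + 50561)) = 163492*(-1/45962) - 22300/(1/(-389983)) = -11678/3283 - 22300/(-1/389983) = -11678/3283 - 22300*(-389983) = -11678/3283 + 8696620900 = 28551006403022/3283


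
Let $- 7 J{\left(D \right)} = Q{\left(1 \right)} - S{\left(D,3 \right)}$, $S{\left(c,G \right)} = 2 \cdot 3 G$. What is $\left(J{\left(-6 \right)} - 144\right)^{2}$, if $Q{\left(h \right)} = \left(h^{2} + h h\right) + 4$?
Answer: $\frac{992016}{49} \approx 20245.0$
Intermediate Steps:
$S{\left(c,G \right)} = 6 G$
$Q{\left(h \right)} = 4 + 2 h^{2}$ ($Q{\left(h \right)} = \left(h^{2} + h^{2}\right) + 4 = 2 h^{2} + 4 = 4 + 2 h^{2}$)
$J{\left(D \right)} = \frac{12}{7}$ ($J{\left(D \right)} = - \frac{\left(4 + 2 \cdot 1^{2}\right) - 6 \cdot 3}{7} = - \frac{\left(4 + 2 \cdot 1\right) - 18}{7} = - \frac{\left(4 + 2\right) - 18}{7} = - \frac{6 - 18}{7} = \left(- \frac{1}{7}\right) \left(-12\right) = \frac{12}{7}$)
$\left(J{\left(-6 \right)} - 144\right)^{2} = \left(\frac{12}{7} - 144\right)^{2} = \left(- \frac{996}{7}\right)^{2} = \frac{992016}{49}$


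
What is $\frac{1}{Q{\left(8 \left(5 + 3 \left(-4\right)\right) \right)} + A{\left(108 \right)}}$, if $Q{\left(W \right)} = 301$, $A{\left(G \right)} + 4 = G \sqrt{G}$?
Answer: $- \frac{11}{43389} + \frac{8 \sqrt{3}}{14463} \approx 0.00070454$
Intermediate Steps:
$A{\left(G \right)} = -4 + G^{\frac{3}{2}}$ ($A{\left(G \right)} = -4 + G \sqrt{G} = -4 + G^{\frac{3}{2}}$)
$\frac{1}{Q{\left(8 \left(5 + 3 \left(-4\right)\right) \right)} + A{\left(108 \right)}} = \frac{1}{301 - \left(4 - 108^{\frac{3}{2}}\right)} = \frac{1}{301 - \left(4 - 648 \sqrt{3}\right)} = \frac{1}{297 + 648 \sqrt{3}}$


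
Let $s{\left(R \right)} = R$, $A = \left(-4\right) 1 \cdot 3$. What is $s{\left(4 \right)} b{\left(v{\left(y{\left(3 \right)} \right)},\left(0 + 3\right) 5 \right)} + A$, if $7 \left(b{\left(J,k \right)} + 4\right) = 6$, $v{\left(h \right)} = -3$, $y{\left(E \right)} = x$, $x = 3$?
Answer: $- \frac{172}{7} \approx -24.571$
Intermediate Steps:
$y{\left(E \right)} = 3$
$A = -12$ ($A = \left(-4\right) 3 = -12$)
$b{\left(J,k \right)} = - \frac{22}{7}$ ($b{\left(J,k \right)} = -4 + \frac{1}{7} \cdot 6 = -4 + \frac{6}{7} = - \frac{22}{7}$)
$s{\left(4 \right)} b{\left(v{\left(y{\left(3 \right)} \right)},\left(0 + 3\right) 5 \right)} + A = 4 \left(- \frac{22}{7}\right) - 12 = - \frac{88}{7} - 12 = - \frac{172}{7}$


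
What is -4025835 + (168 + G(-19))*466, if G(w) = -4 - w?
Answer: -3940557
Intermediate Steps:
-4025835 + (168 + G(-19))*466 = -4025835 + (168 + (-4 - 1*(-19)))*466 = -4025835 + (168 + (-4 + 19))*466 = -4025835 + (168 + 15)*466 = -4025835 + 183*466 = -4025835 + 85278 = -3940557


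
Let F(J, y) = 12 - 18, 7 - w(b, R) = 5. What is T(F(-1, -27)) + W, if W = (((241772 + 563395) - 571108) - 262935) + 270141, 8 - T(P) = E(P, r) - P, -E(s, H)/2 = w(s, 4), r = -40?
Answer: 241271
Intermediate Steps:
w(b, R) = 2 (w(b, R) = 7 - 1*5 = 7 - 5 = 2)
E(s, H) = -4 (E(s, H) = -2*2 = -4)
F(J, y) = -6
T(P) = 12 + P (T(P) = 8 - (-4 - P) = 8 + (4 + P) = 12 + P)
W = 241265 (W = ((805167 - 571108) - 262935) + 270141 = (234059 - 262935) + 270141 = -28876 + 270141 = 241265)
T(F(-1, -27)) + W = (12 - 6) + 241265 = 6 + 241265 = 241271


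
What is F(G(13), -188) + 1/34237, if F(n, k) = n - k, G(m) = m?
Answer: 6881638/34237 ≈ 201.00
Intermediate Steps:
F(G(13), -188) + 1/34237 = (13 - 1*(-188)) + 1/34237 = (13 + 188) + 1/34237 = 201 + 1/34237 = 6881638/34237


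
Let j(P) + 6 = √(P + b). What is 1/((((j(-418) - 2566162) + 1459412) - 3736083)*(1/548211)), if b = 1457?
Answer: -884965870343/7817696526294 - 182737*√1039/7817696526294 ≈ -0.11320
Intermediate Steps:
j(P) = -6 + √(1457 + P) (j(P) = -6 + √(P + 1457) = -6 + √(1457 + P))
1/((((j(-418) - 2566162) + 1459412) - 3736083)*(1/548211)) = 1/(((((-6 + √(1457 - 418)) - 2566162) + 1459412) - 3736083)*(1/548211)) = 1/(((((-6 + √1039) - 2566162) + 1459412) - 3736083)*(1/548211)) = 548211/(((-2566168 + √1039) + 1459412) - 3736083) = 548211/((-1106756 + √1039) - 3736083) = 548211/(-4842839 + √1039)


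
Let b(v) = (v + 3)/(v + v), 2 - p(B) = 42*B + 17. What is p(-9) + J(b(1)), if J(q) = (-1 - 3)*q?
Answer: 355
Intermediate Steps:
p(B) = -15 - 42*B (p(B) = 2 - (42*B + 17) = 2 - (17 + 42*B) = 2 + (-17 - 42*B) = -15 - 42*B)
b(v) = (3 + v)/(2*v) (b(v) = (3 + v)/((2*v)) = (3 + v)*(1/(2*v)) = (3 + v)/(2*v))
J(q) = -4*q
p(-9) + J(b(1)) = (-15 - 42*(-9)) - 2*(3 + 1)/1 = (-15 + 378) - 2*4 = 363 - 4*2 = 363 - 8 = 355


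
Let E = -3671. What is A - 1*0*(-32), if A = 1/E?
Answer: -1/3671 ≈ -0.00027241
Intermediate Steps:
A = -1/3671 (A = 1/(-3671) = -1/3671 ≈ -0.00027241)
A - 1*0*(-32) = -1/3671 - 1*0*(-32) = -1/3671 - 0*(-32) = -1/3671 - 1*0 = -1/3671 + 0 = -1/3671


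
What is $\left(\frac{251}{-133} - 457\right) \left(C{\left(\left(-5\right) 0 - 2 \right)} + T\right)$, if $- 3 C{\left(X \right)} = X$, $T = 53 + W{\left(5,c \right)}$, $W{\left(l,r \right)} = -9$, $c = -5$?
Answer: $- \frac{2726096}{133} \approx -20497.0$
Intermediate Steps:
$T = 44$ ($T = 53 - 9 = 44$)
$C{\left(X \right)} = - \frac{X}{3}$
$\left(\frac{251}{-133} - 457\right) \left(C{\left(\left(-5\right) 0 - 2 \right)} + T\right) = \left(\frac{251}{-133} - 457\right) \left(- \frac{\left(-5\right) 0 - 2}{3} + 44\right) = \left(251 \left(- \frac{1}{133}\right) - 457\right) \left(- \frac{0 - 2}{3} + 44\right) = \left(- \frac{251}{133} - 457\right) \left(\left(- \frac{1}{3}\right) \left(-2\right) + 44\right) = - \frac{61032 \left(\frac{2}{3} + 44\right)}{133} = \left(- \frac{61032}{133}\right) \frac{134}{3} = - \frac{2726096}{133}$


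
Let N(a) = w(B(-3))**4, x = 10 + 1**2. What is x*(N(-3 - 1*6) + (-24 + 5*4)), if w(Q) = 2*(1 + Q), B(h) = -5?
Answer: 45012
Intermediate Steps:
x = 11 (x = 10 + 1 = 11)
w(Q) = 2 + 2*Q
N(a) = 4096 (N(a) = (2 + 2*(-5))**4 = (2 - 10)**4 = (-8)**4 = 4096)
x*(N(-3 - 1*6) + (-24 + 5*4)) = 11*(4096 + (-24 + 5*4)) = 11*(4096 + (-24 + 20)) = 11*(4096 - 4) = 11*4092 = 45012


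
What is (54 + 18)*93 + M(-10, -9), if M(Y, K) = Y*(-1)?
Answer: 6706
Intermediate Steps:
M(Y, K) = -Y
(54 + 18)*93 + M(-10, -9) = (54 + 18)*93 - 1*(-10) = 72*93 + 10 = 6696 + 10 = 6706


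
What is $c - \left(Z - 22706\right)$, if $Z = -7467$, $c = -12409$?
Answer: $17764$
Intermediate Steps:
$c - \left(Z - 22706\right) = -12409 - \left(-7467 - 22706\right) = -12409 - -30173 = -12409 + 30173 = 17764$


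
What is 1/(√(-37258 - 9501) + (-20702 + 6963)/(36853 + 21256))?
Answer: -798359551/157889241099800 - 3376655881*I*√46759/157889241099800 ≈ -5.0565e-6 - 0.0046245*I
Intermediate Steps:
1/(√(-37258 - 9501) + (-20702 + 6963)/(36853 + 21256)) = 1/(√(-46759) - 13739/58109) = 1/(I*√46759 - 13739*1/58109) = 1/(I*√46759 - 13739/58109) = 1/(-13739/58109 + I*√46759)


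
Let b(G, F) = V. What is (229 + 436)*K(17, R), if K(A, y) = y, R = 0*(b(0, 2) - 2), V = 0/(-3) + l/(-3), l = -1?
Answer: 0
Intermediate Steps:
V = ⅓ (V = 0/(-3) - 1/(-3) = 0*(-⅓) - 1*(-⅓) = 0 + ⅓ = ⅓ ≈ 0.33333)
b(G, F) = ⅓
R = 0 (R = 0*(⅓ - 2) = 0*(-5/3) = 0)
(229 + 436)*K(17, R) = (229 + 436)*0 = 665*0 = 0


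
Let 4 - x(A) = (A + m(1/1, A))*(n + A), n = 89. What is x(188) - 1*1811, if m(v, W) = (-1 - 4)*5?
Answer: -46958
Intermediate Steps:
m(v, W) = -25 (m(v, W) = -5*5 = -25)
x(A) = 4 - (-25 + A)*(89 + A) (x(A) = 4 - (A - 25)*(89 + A) = 4 - (-25 + A)*(89 + A))
x(188) - 1*1811 = (2229 - 1*188² - 64*188) - 1*1811 = (2229 - 1*35344 - 12032) - 1811 = (2229 - 35344 - 12032) - 1811 = -45147 - 1811 = -46958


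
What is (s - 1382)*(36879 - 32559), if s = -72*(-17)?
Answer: -682560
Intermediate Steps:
s = 1224
(s - 1382)*(36879 - 32559) = (1224 - 1382)*(36879 - 32559) = -158*4320 = -682560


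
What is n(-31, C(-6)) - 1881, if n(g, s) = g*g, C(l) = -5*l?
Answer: -920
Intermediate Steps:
n(g, s) = g**2
n(-31, C(-6)) - 1881 = (-31)**2 - 1881 = 961 - 1881 = -920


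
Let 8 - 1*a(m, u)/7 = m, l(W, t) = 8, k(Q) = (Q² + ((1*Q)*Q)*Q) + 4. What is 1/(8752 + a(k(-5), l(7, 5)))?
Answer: 1/9480 ≈ 0.00010549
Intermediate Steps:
k(Q) = 4 + Q² + Q³ (k(Q) = (Q² + (Q*Q)*Q) + 4 = (Q² + Q²*Q) + 4 = (Q² + Q³) + 4 = 4 + Q² + Q³)
a(m, u) = 56 - 7*m
1/(8752 + a(k(-5), l(7, 5))) = 1/(8752 + (56 - 7*(4 + (-5)² + (-5)³))) = 1/(8752 + (56 - 7*(4 + 25 - 125))) = 1/(8752 + (56 - 7*(-96))) = 1/(8752 + (56 + 672)) = 1/(8752 + 728) = 1/9480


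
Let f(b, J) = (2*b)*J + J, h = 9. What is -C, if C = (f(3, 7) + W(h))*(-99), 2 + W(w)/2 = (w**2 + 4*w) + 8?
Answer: 29205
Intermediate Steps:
f(b, J) = J + 2*J*b (f(b, J) = 2*J*b + J = J + 2*J*b)
W(w) = 12 + 2*w**2 + 8*w (W(w) = -4 + 2*((w**2 + 4*w) + 8) = -4 + 2*(8 + w**2 + 4*w) = -4 + (16 + 2*w**2 + 8*w) = 12 + 2*w**2 + 8*w)
C = -29205 (C = (7*(1 + 2*3) + (12 + 2*9**2 + 8*9))*(-99) = (7*(1 + 6) + (12 + 2*81 + 72))*(-99) = (7*7 + (12 + 162 + 72))*(-99) = (49 + 246)*(-99) = 295*(-99) = -29205)
-C = -1*(-29205) = 29205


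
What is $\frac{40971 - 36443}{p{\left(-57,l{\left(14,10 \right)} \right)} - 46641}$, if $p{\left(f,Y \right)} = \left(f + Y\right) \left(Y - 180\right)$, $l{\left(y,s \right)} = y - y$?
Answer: $- \frac{4528}{36381} \approx -0.12446$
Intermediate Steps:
$l{\left(y,s \right)} = 0$
$p{\left(f,Y \right)} = \left(-180 + Y\right) \left(Y + f\right)$ ($p{\left(f,Y \right)} = \left(Y + f\right) \left(-180 + Y\right) = \left(-180 + Y\right) \left(Y + f\right)$)
$\frac{40971 - 36443}{p{\left(-57,l{\left(14,10 \right)} \right)} - 46641} = \frac{40971 - 36443}{\left(0^{2} - 0 - -10260 + 0 \left(-57\right)\right) - 46641} = \frac{4528}{\left(0 + 0 + 10260 + 0\right) - 46641} = \frac{4528}{10260 - 46641} = \frac{4528}{-36381} = 4528 \left(- \frac{1}{36381}\right) = - \frac{4528}{36381}$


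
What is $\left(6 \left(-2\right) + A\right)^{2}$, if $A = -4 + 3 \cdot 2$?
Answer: $100$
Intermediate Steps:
$A = 2$ ($A = -4 + 6 = 2$)
$\left(6 \left(-2\right) + A\right)^{2} = \left(6 \left(-2\right) + 2\right)^{2} = \left(-12 + 2\right)^{2} = \left(-10\right)^{2} = 100$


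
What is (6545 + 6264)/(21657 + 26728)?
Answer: 12809/48385 ≈ 0.26473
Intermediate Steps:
(6545 + 6264)/(21657 + 26728) = 12809/48385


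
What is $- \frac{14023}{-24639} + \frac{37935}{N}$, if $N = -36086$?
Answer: $- \frac{428646487}{889122954} \approx -0.4821$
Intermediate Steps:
$- \frac{14023}{-24639} + \frac{37935}{N} = - \frac{14023}{-24639} + \frac{37935}{-36086} = \left(-14023\right) \left(- \frac{1}{24639}\right) + 37935 \left(- \frac{1}{36086}\right) = \frac{14023}{24639} - \frac{37935}{36086} = - \frac{428646487}{889122954}$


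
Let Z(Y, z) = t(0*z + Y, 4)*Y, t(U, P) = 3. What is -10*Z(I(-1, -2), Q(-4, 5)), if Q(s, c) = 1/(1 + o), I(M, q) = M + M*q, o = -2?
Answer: -30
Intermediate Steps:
Q(s, c) = -1 (Q(s, c) = 1/(1 - 2) = 1/(-1) = -1)
Z(Y, z) = 3*Y
-10*Z(I(-1, -2), Q(-4, 5)) = -30*(-(1 - 2)) = -30*(-1*(-1)) = -30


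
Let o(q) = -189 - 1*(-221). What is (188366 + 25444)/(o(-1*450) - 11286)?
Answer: -106905/5627 ≈ -18.999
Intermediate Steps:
o(q) = 32 (o(q) = -189 + 221 = 32)
(188366 + 25444)/(o(-1*450) - 11286) = (188366 + 25444)/(32 - 11286) = 213810/(-11254) = 213810*(-1/11254) = -106905/5627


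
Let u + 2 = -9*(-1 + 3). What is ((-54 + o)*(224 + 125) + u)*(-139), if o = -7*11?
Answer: 6357721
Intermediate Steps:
o = -77
u = -20 (u = -2 - 9*(-1 + 3) = -2 - 9*2 = -2 - 18 = -20)
((-54 + o)*(224 + 125) + u)*(-139) = ((-54 - 77)*(224 + 125) - 20)*(-139) = (-131*349 - 20)*(-139) = (-45719 - 20)*(-139) = -45739*(-139) = 6357721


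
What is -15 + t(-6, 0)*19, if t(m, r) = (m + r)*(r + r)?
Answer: -15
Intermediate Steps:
t(m, r) = 2*r*(m + r) (t(m, r) = (m + r)*(2*r) = 2*r*(m + r))
-15 + t(-6, 0)*19 = -15 + (2*0*(-6 + 0))*19 = -15 + (2*0*(-6))*19 = -15 + 0*19 = -15 + 0 = -15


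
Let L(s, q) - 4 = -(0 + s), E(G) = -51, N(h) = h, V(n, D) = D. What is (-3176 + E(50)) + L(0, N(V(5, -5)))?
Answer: -3223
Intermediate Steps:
L(s, q) = 4 - s (L(s, q) = 4 - (0 + s) = 4 - s)
(-3176 + E(50)) + L(0, N(V(5, -5))) = (-3176 - 51) + (4 - 1*0) = -3227 + (4 + 0) = -3227 + 4 = -3223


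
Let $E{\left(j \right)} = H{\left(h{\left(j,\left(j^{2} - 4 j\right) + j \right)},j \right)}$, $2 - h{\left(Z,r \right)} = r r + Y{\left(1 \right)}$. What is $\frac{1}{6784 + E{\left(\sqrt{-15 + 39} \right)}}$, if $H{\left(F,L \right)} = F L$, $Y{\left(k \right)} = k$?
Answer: $\frac{1280}{11230157} + \frac{791 \sqrt{6}}{44920628} \approx 0.00015711$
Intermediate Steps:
$h{\left(Z,r \right)} = 1 - r^{2}$ ($h{\left(Z,r \right)} = 2 - \left(r r + 1\right) = 2 - \left(r^{2} + 1\right) = 2 - \left(1 + r^{2}\right) = 1 - r^{2}$)
$E{\left(j \right)} = j \left(1 - \left(j^{2} - 3 j\right)^{2}\right)$ ($E{\left(j \right)} = \left(1 - \left(\left(j^{2} - 4 j\right) + j\right)^{2}\right) j = \left(1 - \left(j^{2} - 3 j\right)^{2}\right) j = j \left(1 - \left(j^{2} - 3 j\right)^{2}\right)$)
$\frac{1}{6784 + E{\left(\sqrt{-15 + 39} \right)}} = \frac{1}{6784 - \left(- \sqrt{-15 + 39} + \left(\sqrt{-15 + 39}\right)^{3} \left(-3 + \sqrt{-15 + 39}\right)^{2}\right)} = \frac{1}{6784 + \left(\sqrt{24} - \left(\sqrt{24}\right)^{3} \left(-3 + \sqrt{24}\right)^{2}\right)} = \frac{1}{6784 + \left(2 \sqrt{6} - \left(2 \sqrt{6}\right)^{3} \left(-3 + 2 \sqrt{6}\right)^{2}\right)} = \frac{1}{6784 + \left(2 \sqrt{6} - 48 \sqrt{6} \left(-3 + 2 \sqrt{6}\right)^{2}\right)} = \frac{1}{6784 + 2 \sqrt{6} - 48 \sqrt{6} \left(-3 + 2 \sqrt{6}\right)^{2}}$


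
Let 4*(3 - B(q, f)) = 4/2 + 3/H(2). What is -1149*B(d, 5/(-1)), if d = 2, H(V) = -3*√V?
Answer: -5745/2 - 1149*√2/8 ≈ -3075.6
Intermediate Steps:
B(q, f) = 5/2 + √2/8 (B(q, f) = 3 - (4/2 + 3/((-3*√2)))/4 = 3 - (4*(½) + 3*(-√2/6))/4 = 3 - (2 - √2/2)/4 = 3 + (-½ + √2/8) = 5/2 + √2/8)
-1149*B(d, 5/(-1)) = -1149*(5/2 + √2/8) = -5745/2 - 1149*√2/8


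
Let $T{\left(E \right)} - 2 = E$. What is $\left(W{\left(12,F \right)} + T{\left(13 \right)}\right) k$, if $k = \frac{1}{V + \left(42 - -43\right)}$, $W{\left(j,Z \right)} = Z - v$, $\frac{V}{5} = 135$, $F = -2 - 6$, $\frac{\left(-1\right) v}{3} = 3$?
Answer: $\frac{2}{95} \approx 0.021053$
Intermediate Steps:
$v = -9$ ($v = \left(-3\right) 3 = -9$)
$T{\left(E \right)} = 2 + E$
$F = -8$
$V = 675$ ($V = 5 \cdot 135 = 675$)
$W{\left(j,Z \right)} = 9 + Z$ ($W{\left(j,Z \right)} = Z - -9 = Z + 9 = 9 + Z$)
$k = \frac{1}{760}$ ($k = \frac{1}{675 + \left(42 - -43\right)} = \frac{1}{675 + \left(42 + 43\right)} = \frac{1}{675 + 85} = \frac{1}{760} \approx 0.0013158$)
$\left(W{\left(12,F \right)} + T{\left(13 \right)}\right) k = \left(\left(9 - 8\right) + \left(2 + 13\right)\right) \frac{1}{760} = \left(1 + 15\right) \frac{1}{760} = 16 \cdot \frac{1}{760} = \frac{2}{95}$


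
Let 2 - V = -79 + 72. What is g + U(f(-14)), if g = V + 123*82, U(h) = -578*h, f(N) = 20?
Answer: -1465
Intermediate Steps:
V = 9 (V = 2 - (-79 + 72) = 2 - 1*(-7) = 2 + 7 = 9)
g = 10095 (g = 9 + 123*82 = 9 + 10086 = 10095)
g + U(f(-14)) = 10095 - 578*20 = 10095 - 11560 = -1465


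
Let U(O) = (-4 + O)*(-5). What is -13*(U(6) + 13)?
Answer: -39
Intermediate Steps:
U(O) = 20 - 5*O
-13*(U(6) + 13) = -13*((20 - 5*6) + 13) = -13*((20 - 30) + 13) = -13*(-10 + 13) = -13*3 = -39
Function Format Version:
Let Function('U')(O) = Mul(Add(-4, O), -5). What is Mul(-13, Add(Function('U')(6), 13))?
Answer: -39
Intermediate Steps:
Function('U')(O) = Add(20, Mul(-5, O))
Mul(-13, Add(Function('U')(6), 13)) = Mul(-13, Add(Add(20, Mul(-5, 6)), 13)) = Mul(-13, Add(Add(20, -30), 13)) = Mul(-13, Add(-10, 13)) = Mul(-13, 3) = -39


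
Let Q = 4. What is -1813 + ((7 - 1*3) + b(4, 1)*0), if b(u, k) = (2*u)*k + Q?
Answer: -1809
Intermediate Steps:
b(u, k) = 4 + 2*k*u (b(u, k) = (2*u)*k + 4 = 2*k*u + 4 = 4 + 2*k*u)
-1813 + ((7 - 1*3) + b(4, 1)*0) = -1813 + ((7 - 1*3) + (4 + 2*1*4)*0) = -1813 + ((7 - 3) + (4 + 8)*0) = -1813 + (4 + 12*0) = -1813 + (4 + 0) = -1813 + 4 = -1809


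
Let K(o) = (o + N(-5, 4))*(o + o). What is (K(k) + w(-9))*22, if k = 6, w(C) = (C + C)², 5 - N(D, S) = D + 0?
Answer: 11352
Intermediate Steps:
N(D, S) = 5 - D (N(D, S) = 5 - (D + 0) = 5 - D)
w(C) = 4*C² (w(C) = (2*C)² = 4*C²)
K(o) = 2*o*(10 + o) (K(o) = (o + (5 - 1*(-5)))*(o + o) = (o + (5 + 5))*(2*o) = (o + 10)*(2*o) = (10 + o)*(2*o) = 2*o*(10 + o))
(K(k) + w(-9))*22 = (2*6*(10 + 6) + 4*(-9)²)*22 = (2*6*16 + 4*81)*22 = (192 + 324)*22 = 516*22 = 11352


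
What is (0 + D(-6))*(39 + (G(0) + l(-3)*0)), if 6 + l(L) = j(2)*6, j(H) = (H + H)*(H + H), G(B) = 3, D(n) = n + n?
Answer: -504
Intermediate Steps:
D(n) = 2*n
j(H) = 4*H² (j(H) = (2*H)*(2*H) = 4*H²)
l(L) = 90 (l(L) = -6 + (4*2²)*6 = -6 + (4*4)*6 = -6 + 16*6 = -6 + 96 = 90)
(0 + D(-6))*(39 + (G(0) + l(-3)*0)) = (0 + 2*(-6))*(39 + (3 + 90*0)) = (0 - 12)*(39 + (3 + 0)) = -12*(39 + 3) = -12*42 = -504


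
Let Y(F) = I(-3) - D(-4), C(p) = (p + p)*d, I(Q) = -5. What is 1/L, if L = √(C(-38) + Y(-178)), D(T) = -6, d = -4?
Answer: √305/305 ≈ 0.057260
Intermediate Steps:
C(p) = -8*p (C(p) = (p + p)*(-4) = (2*p)*(-4) = -8*p)
Y(F) = 1 (Y(F) = -5 - 1*(-6) = -5 + 6 = 1)
L = √305 (L = √(-8*(-38) + 1) = √(304 + 1) = √305 ≈ 17.464)
1/L = 1/(√305) = √305/305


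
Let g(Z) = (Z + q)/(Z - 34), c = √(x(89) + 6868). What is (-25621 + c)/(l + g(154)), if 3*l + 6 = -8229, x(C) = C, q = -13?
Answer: 1024840/109753 - 120*√773/109753 ≈ 9.3073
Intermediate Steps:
c = 3*√773 (c = √(89 + 6868) = √6957 = 3*√773 ≈ 83.409)
l = -2745 (l = -2 + (⅓)*(-8229) = -2 - 2743 = -2745)
g(Z) = (-13 + Z)/(-34 + Z) (g(Z) = (Z - 13)/(Z - 34) = (-13 + Z)/(-34 + Z))
(-25621 + c)/(l + g(154)) = (-25621 + 3*√773)/(-2745 + (-13 + 154)/(-34 + 154)) = (-25621 + 3*√773)/(-2745 + 141/120) = (-25621 + 3*√773)/(-2745 + (1/120)*141) = (-25621 + 3*√773)/(-2745 + 47/40) = (-25621 + 3*√773)/(-109753/40) = (-25621 + 3*√773)*(-40/109753) = 1024840/109753 - 120*√773/109753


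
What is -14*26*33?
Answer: -12012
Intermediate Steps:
-14*26*33 = -364*33 = -12012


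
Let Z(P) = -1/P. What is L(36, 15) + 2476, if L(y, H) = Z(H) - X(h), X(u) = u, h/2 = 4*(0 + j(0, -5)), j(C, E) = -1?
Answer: 37259/15 ≈ 2483.9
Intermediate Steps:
h = -8 (h = 2*(4*(0 - 1)) = 2*(4*(-1)) = 2*(-4) = -8)
L(y, H) = 8 - 1/H (L(y, H) = -1/H - 1*(-8) = -1/H + 8 = 8 - 1/H)
L(36, 15) + 2476 = (8 - 1/15) + 2476 = 119/15 + 2476 = 37259/15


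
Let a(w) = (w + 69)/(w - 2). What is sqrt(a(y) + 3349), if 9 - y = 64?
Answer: sqrt(10880103)/57 ≈ 57.868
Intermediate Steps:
y = -55 (y = 9 - 1*64 = 9 - 64 = -55)
a(w) = (69 + w)/(-2 + w)
sqrt(a(y) + 3349) = sqrt((69 - 55)/(-2 - 55) + 3349) = sqrt(14/(-57) + 3349) = sqrt(-1/57*14 + 3349) = sqrt(-14/57 + 3349) = sqrt(190879/57) = sqrt(10880103)/57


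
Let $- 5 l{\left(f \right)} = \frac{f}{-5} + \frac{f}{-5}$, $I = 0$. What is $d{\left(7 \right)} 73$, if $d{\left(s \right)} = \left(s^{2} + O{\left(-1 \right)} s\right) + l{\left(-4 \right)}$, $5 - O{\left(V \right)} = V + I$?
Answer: $\frac{165491}{25} \approx 6619.6$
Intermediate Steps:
$O{\left(V \right)} = 5 - V$ ($O{\left(V \right)} = 5 - \left(V + 0\right) = 5 - V$)
$l{\left(f \right)} = \frac{2 f}{25}$ ($l{\left(f \right)} = - \frac{\frac{f}{-5} + \frac{f}{-5}}{5} = - \frac{f \left(- \frac{1}{5}\right) + f \left(- \frac{1}{5}\right)}{5} = - \frac{- \frac{f}{5} - \frac{f}{5}}{5} = - \frac{\left(- \frac{2}{5}\right) f}{5} = \frac{2 f}{25}$)
$d{\left(s \right)} = - \frac{8}{25} + s^{2} + 6 s$ ($d{\left(s \right)} = \left(s^{2} + \left(5 - -1\right) s\right) + \frac{2}{25} \left(-4\right) = \left(s^{2} + \left(5 + 1\right) s\right) - \frac{8}{25} = \left(s^{2} + 6 s\right) - \frac{8}{25} = - \frac{8}{25} + s^{2} + 6 s$)
$d{\left(7 \right)} 73 = \left(- \frac{8}{25} + 7^{2} + 6 \cdot 7\right) 73 = \left(- \frac{8}{25} + 49 + 42\right) 73 = \frac{2267}{25} \cdot 73 = \frac{165491}{25}$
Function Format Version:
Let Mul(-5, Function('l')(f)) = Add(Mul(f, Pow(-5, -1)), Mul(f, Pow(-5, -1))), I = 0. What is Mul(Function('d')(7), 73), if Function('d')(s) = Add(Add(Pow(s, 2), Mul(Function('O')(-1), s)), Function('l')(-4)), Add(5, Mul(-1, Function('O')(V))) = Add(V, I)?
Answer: Rational(165491, 25) ≈ 6619.6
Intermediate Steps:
Function('O')(V) = Add(5, Mul(-1, V)) (Function('O')(V) = Add(5, Mul(-1, Add(V, 0))) = Add(5, Mul(-1, V)))
Function('l')(f) = Mul(Rational(2, 25), f) (Function('l')(f) = Mul(Rational(-1, 5), Add(Mul(f, Pow(-5, -1)), Mul(f, Pow(-5, -1)))) = Mul(Rational(-1, 5), Add(Mul(f, Rational(-1, 5)), Mul(f, Rational(-1, 5)))) = Mul(Rational(-1, 5), Add(Mul(Rational(-1, 5), f), Mul(Rational(-1, 5), f))) = Mul(Rational(-1, 5), Mul(Rational(-2, 5), f)) = Mul(Rational(2, 25), f))
Function('d')(s) = Add(Rational(-8, 25), Pow(s, 2), Mul(6, s)) (Function('d')(s) = Add(Add(Pow(s, 2), Mul(Add(5, Mul(-1, -1)), s)), Mul(Rational(2, 25), -4)) = Add(Add(Pow(s, 2), Mul(Add(5, 1), s)), Rational(-8, 25)) = Add(Add(Pow(s, 2), Mul(6, s)), Rational(-8, 25)) = Add(Rational(-8, 25), Pow(s, 2), Mul(6, s)))
Mul(Function('d')(7), 73) = Mul(Add(Rational(-8, 25), Pow(7, 2), Mul(6, 7)), 73) = Mul(Add(Rational(-8, 25), 49, 42), 73) = Mul(Rational(2267, 25), 73) = Rational(165491, 25)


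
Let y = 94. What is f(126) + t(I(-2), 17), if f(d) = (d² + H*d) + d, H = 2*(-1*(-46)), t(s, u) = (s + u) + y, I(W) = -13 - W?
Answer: 27694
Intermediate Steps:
t(s, u) = 94 + s + u (t(s, u) = (s + u) + 94 = 94 + s + u)
H = 92 (H = 2*46 = 92)
f(d) = d² + 93*d (f(d) = (d² + 92*d) + d = d² + 93*d)
f(126) + t(I(-2), 17) = 126*(93 + 126) + (94 + (-13 - 1*(-2)) + 17) = 126*219 + (94 + (-13 + 2) + 17) = 27594 + (94 - 11 + 17) = 27594 + 100 = 27694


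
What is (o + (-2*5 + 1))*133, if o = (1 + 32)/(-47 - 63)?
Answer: -12369/10 ≈ -1236.9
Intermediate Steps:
o = -3/10 (o = 33/(-110) = 33*(-1/110) = -3/10 ≈ -0.30000)
(o + (-2*5 + 1))*133 = (-3/10 + (-2*5 + 1))*133 = (-3/10 + (-10 + 1))*133 = (-3/10 - 9)*133 = -93/10*133 = -12369/10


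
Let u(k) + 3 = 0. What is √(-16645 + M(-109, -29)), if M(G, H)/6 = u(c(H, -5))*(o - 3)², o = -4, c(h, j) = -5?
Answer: I*√17527 ≈ 132.39*I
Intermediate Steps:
u(k) = -3 (u(k) = -3 + 0 = -3)
M(G, H) = -882 (M(G, H) = 6*(-3*(-4 - 3)²) = 6*(-3*(-7)²) = 6*(-3*49) = 6*(-147) = -882)
√(-16645 + M(-109, -29)) = √(-16645 - 882) = √(-17527) = I*√17527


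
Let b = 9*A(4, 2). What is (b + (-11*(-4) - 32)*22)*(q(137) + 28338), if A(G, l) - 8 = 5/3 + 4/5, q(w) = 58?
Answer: 50857236/5 ≈ 1.0171e+7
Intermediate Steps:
A(G, l) = 157/15 (A(G, l) = 8 + (5/3 + 4/5) = 8 + (5*(⅓) + 4*(⅕)) = 8 + (5/3 + ⅘) = 8 + 37/15 = 157/15)
b = 471/5 (b = 9*(157/15) = 471/5 ≈ 94.200)
(b + (-11*(-4) - 32)*22)*(q(137) + 28338) = (471/5 + (-11*(-4) - 32)*22)*(58 + 28338) = (471/5 + (44 - 32)*22)*28396 = (471/5 + 12*22)*28396 = (471/5 + 264)*28396 = (1791/5)*28396 = 50857236/5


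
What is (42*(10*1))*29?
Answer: 12180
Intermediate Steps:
(42*(10*1))*29 = (42*10)*29 = 420*29 = 12180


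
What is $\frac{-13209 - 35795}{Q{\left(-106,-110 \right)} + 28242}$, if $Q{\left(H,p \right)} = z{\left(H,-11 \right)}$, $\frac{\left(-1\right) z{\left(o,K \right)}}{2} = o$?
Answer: $- \frac{24502}{14227} \approx -1.7222$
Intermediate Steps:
$z{\left(o,K \right)} = - 2 o$
$Q{\left(H,p \right)} = - 2 H$
$\frac{-13209 - 35795}{Q{\left(-106,-110 \right)} + 28242} = \frac{-13209 - 35795}{\left(-2\right) \left(-106\right) + 28242} = - \frac{49004}{212 + 28242} = - \frac{49004}{28454} = \left(-49004\right) \frac{1}{28454} = - \frac{24502}{14227}$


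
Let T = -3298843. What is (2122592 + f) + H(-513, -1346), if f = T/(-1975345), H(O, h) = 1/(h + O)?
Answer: 7794517058365952/3672166355 ≈ 2.1226e+6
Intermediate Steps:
H(O, h) = 1/(O + h)
f = 3298843/1975345 (f = -3298843/(-1975345) = -3298843*(-1/1975345) = 3298843/1975345 ≈ 1.6700)
(2122592 + f) + H(-513, -1346) = (2122592 + 3298843/1975345) + 1/(-513 - 1346) = 4192854793083/1975345 + 1/(-1859) = 4192854793083/1975345 - 1/1859 = 7794517058365952/3672166355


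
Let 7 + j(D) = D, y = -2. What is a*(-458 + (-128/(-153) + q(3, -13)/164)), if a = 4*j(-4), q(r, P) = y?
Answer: 126185950/6273 ≈ 20116.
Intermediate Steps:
q(r, P) = -2
j(D) = -7 + D
a = -44 (a = 4*(-7 - 4) = 4*(-11) = -44)
a*(-458 + (-128/(-153) + q(3, -13)/164)) = -44*(-458 + (-128/(-153) - 2/164)) = -44*(-458 + (-128*(-1/153) - 2*1/164)) = -44*(-458 + (128/153 - 1/82)) = -44*(-458 + 10343/12546) = -44*(-5735725/12546) = 126185950/6273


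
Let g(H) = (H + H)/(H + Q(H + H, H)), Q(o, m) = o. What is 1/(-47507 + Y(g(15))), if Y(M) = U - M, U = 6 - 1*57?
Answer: -3/142676 ≈ -2.1027e-5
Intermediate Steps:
g(H) = ⅔ (g(H) = (H + H)/(H + (H + H)) = (2*H)/(H + 2*H) = (2*H)/((3*H)) = (2*H)*(1/(3*H)) = ⅔)
U = -51 (U = 6 - 57 = -51)
Y(M) = -51 - M
1/(-47507 + Y(g(15))) = 1/(-47507 + (-51 - 1*⅔)) = 1/(-47507 + (-51 - ⅔)) = 1/(-47507 - 155/3) = 1/(-142676/3) = -3/142676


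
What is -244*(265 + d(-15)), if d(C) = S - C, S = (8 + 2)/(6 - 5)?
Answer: -70760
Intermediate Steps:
S = 10 (S = 10/1 = 10*1 = 10)
d(C) = 10 - C
-244*(265 + d(-15)) = -244*(265 + (10 - 1*(-15))) = -244*(265 + (10 + 15)) = -244*(265 + 25) = -244*290 = -70760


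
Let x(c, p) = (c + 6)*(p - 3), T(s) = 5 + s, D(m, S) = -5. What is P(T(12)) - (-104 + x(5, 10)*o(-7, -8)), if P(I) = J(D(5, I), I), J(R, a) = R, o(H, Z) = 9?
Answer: -594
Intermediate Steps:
x(c, p) = (-3 + p)*(6 + c) (x(c, p) = (6 + c)*(-3 + p) = (-3 + p)*(6 + c))
P(I) = -5
P(T(12)) - (-104 + x(5, 10)*o(-7, -8)) = -5 - (-104 + (-18 - 3*5 + 6*10 + 5*10)*9) = -5 - (-104 + (-18 - 15 + 60 + 50)*9) = -5 - (-104 + 77*9) = -5 - (-104 + 693) = -5 - 1*589 = -5 - 589 = -594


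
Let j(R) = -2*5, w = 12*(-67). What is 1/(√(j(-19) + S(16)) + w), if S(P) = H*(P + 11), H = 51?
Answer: -804/645049 - √1367/645049 ≈ -0.0013037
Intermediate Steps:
w = -804
S(P) = 561 + 51*P (S(P) = 51*(P + 11) = 51*(11 + P) = 561 + 51*P)
j(R) = -10
1/(√(j(-19) + S(16)) + w) = 1/(√(-10 + (561 + 51*16)) - 804) = 1/(√(-10 + (561 + 816)) - 804) = 1/(√(-10 + 1377) - 804) = 1/(√1367 - 804) = 1/(-804 + √1367)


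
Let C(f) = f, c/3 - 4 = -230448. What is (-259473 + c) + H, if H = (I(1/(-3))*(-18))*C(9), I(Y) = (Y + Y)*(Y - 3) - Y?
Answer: -951219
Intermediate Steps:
c = -691332 (c = 12 + 3*(-230448) = 12 - 691344 = -691332)
I(Y) = -Y + 2*Y*(-3 + Y) (I(Y) = (2*Y)*(-3 + Y) - Y = 2*Y*(-3 + Y) - Y = -Y + 2*Y*(-3 + Y))
H = -414 (H = (((1/(-3))*(-7 + 2*(1/(-3))))*(-18))*9 = (((1*(-⅓))*(-7 + 2*(1*(-⅓))))*(-18))*9 = (-(-7 + 2*(-⅓))/3*(-18))*9 = (-(-7 - ⅔)/3*(-18))*9 = (-⅓*(-23/3)*(-18))*9 = ((23/9)*(-18))*9 = -46*9 = -414)
(-259473 + c) + H = (-259473 - 691332) - 414 = -950805 - 414 = -951219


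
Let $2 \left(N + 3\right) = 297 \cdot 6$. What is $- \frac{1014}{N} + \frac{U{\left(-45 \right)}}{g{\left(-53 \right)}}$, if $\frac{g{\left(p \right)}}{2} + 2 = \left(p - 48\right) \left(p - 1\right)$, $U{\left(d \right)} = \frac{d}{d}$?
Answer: $- \frac{460657}{403448} \approx -1.1418$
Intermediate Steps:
$U{\left(d \right)} = 1$
$g{\left(p \right)} = -4 + 2 \left(-1 + p\right) \left(-48 + p\right)$ ($g{\left(p \right)} = -4 + 2 \left(p - 48\right) \left(p - 1\right) = -4 + 2 \left(-48 + p\right) \left(-1 + p\right) = -4 + 2 \left(-1 + p\right) \left(-48 + p\right)$)
$N = 888$ ($N = -3 + \frac{297 \cdot 6}{2} = -3 + \frac{1}{2} \cdot 1782 = -3 + 891 = 888$)
$- \frac{1014}{N} + \frac{U{\left(-45 \right)}}{g{\left(-53 \right)}} = - \frac{1014}{888} + 1 \frac{1}{92 - -5194 + 2 \left(-53\right)^{2}} = \left(-1014\right) \frac{1}{888} + 1 \frac{1}{92 + 5194 + 2 \cdot 2809} = - \frac{169}{148} + 1 \frac{1}{92 + 5194 + 5618} = - \frac{169}{148} + 1 \cdot \frac{1}{10904} = - \frac{169}{148} + \frac{1}{10904} = - \frac{460657}{403448}$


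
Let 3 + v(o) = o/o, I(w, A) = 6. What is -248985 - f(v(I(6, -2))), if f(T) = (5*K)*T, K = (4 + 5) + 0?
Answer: -248895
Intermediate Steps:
v(o) = -2 (v(o) = -3 + o/o = -3 + 1 = -2)
K = 9 (K = 9 + 0 = 9)
f(T) = 45*T (f(T) = (5*9)*T = 45*T)
-248985 - f(v(I(6, -2))) = -248985 - 45*(-2) = -248985 - 1*(-90) = -248985 + 90 = -248895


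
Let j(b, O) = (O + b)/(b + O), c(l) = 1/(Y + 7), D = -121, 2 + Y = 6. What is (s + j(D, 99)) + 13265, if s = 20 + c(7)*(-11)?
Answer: 13285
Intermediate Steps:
Y = 4 (Y = -2 + 6 = 4)
c(l) = 1/11 (c(l) = 1/(4 + 7) = 1/11)
j(b, O) = 1 (j(b, O) = (O + b)/(O + b) = 1)
s = 19 (s = 20 + (1/11)*(-11) = 20 - 1 = 19)
(s + j(D, 99)) + 13265 = (19 + 1) + 13265 = 20 + 13265 = 13285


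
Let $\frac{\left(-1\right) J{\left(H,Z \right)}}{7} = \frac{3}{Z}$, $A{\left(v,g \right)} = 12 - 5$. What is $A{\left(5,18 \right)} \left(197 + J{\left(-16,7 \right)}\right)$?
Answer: $1358$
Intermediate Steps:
$A{\left(v,g \right)} = 7$ ($A{\left(v,g \right)} = 12 - 5 = 7$)
$J{\left(H,Z \right)} = - \frac{21}{Z}$ ($J{\left(H,Z \right)} = - 7 \frac{3}{Z} = - \frac{21}{Z}$)
$A{\left(5,18 \right)} \left(197 + J{\left(-16,7 \right)}\right) = 7 \left(197 - \frac{21}{7}\right) = 7 \left(197 - 3\right) = 7 \cdot 194 = 1358$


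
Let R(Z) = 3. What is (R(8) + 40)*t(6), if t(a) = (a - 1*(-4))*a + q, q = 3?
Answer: 2709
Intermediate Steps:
t(a) = 3 + a*(4 + a) (t(a) = (a - 1*(-4))*a + 3 = (a + 4)*a + 3 = (4 + a)*a + 3 = a*(4 + a) + 3 = 3 + a*(4 + a))
(R(8) + 40)*t(6) = (3 + 40)*(3 + 6**2 + 4*6) = 43*(3 + 36 + 24) = 43*63 = 2709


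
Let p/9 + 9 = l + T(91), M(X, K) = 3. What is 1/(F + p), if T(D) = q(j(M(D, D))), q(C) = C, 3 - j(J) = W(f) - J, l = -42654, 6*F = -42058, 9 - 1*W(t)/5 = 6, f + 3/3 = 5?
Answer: -3/1173173 ≈ -2.5572e-6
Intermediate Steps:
f = 4 (f = -1 + 5 = 4)
W(t) = 15 (W(t) = 45 - 5*6 = 45 - 30 = 15)
F = -21029/3 (F = (1/6)*(-42058) = -21029/3 ≈ -7009.7)
j(J) = -12 + J (j(J) = 3 - (15 - J) = 3 + (-15 + J) = -12 + J)
T(D) = -9 (T(D) = -12 + 3 = -9)
p = -384048 (p = -81 + 9*(-42654 - 9) = -81 + 9*(-42663) = -81 - 383967 = -384048)
1/(F + p) = 1/(-21029/3 - 384048) = 1/(-1173173/3) = -3/1173173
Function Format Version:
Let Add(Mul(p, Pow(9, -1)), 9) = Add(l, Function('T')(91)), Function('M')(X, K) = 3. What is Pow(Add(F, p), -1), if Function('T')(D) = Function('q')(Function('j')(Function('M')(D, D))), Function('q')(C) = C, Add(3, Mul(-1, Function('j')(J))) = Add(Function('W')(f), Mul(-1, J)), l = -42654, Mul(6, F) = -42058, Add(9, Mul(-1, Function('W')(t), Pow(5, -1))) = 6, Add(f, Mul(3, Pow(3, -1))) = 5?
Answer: Rational(-3, 1173173) ≈ -2.5572e-6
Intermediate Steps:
f = 4 (f = Add(-1, 5) = 4)
Function('W')(t) = 15 (Function('W')(t) = Add(45, Mul(-5, 6)) = Add(45, -30) = 15)
F = Rational(-21029, 3) (F = Mul(Rational(1, 6), -42058) = Rational(-21029, 3) ≈ -7009.7)
Function('j')(J) = Add(-12, J) (Function('j')(J) = Add(3, Mul(-1, Add(15, Mul(-1, J)))) = Add(3, Add(-15, J)) = Add(-12, J))
Function('T')(D) = -9 (Function('T')(D) = Add(-12, 3) = -9)
p = -384048 (p = Add(-81, Mul(9, Add(-42654, -9))) = Add(-81, Mul(9, -42663)) = Add(-81, -383967) = -384048)
Pow(Add(F, p), -1) = Pow(Add(Rational(-21029, 3), -384048), -1) = Pow(Rational(-1173173, 3), -1) = Rational(-3, 1173173)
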